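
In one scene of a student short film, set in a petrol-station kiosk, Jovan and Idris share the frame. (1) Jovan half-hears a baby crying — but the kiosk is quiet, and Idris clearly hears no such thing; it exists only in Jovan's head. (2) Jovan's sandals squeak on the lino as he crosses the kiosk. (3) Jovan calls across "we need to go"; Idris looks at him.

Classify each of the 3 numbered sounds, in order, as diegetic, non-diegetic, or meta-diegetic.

meta-diegetic, diegetic, diegetic

(1) the sound is imagined by Jovan; nothing in the story world is producing it and Idris can't hear it → meta-diegetic.
(2) is diegetic: a character's body making contact with the set — an in-world sound.
(3) is diegetic: spoken by a character present in the story world.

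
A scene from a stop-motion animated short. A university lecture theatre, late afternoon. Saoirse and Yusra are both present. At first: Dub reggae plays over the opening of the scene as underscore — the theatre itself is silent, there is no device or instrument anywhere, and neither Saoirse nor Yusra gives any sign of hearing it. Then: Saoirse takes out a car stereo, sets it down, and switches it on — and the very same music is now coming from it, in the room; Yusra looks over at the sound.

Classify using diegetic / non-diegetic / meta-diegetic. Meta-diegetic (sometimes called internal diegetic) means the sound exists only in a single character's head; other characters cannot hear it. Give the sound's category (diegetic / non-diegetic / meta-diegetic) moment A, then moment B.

non-diegetic, diegetic

Moment A: no in-world source exists and no character can hear it — underscore → non-diegetic.
Moment B: a car stereo is now a real source in the story world and the characters hear it → diegetic.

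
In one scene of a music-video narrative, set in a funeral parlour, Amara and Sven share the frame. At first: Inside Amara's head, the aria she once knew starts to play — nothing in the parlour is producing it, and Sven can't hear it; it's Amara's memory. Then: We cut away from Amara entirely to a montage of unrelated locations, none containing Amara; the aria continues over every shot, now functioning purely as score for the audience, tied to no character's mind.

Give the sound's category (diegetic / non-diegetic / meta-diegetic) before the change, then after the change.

Before the change: the music lives inside Amara's mind alone; Sven can't hear it → meta-diegetic.
After the change: once it plays over shots Amara isn't in, detached from any character's subjectivity, it's conventional underscore → non-diegetic.

meta-diegetic, non-diegetic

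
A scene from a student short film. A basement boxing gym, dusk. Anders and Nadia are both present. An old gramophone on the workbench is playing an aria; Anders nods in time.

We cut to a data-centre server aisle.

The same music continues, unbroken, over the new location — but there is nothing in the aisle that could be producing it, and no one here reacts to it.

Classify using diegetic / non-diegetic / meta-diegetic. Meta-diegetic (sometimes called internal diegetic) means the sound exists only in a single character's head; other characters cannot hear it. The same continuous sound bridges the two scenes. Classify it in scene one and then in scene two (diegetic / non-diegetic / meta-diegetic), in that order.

Scene one: an old gramophone is an on-screen source and Anders reacts to it → diegetic.
Scene two: there is no source in the aisle and no one hears it — it's now underscore → non-diegetic.

diegetic, non-diegetic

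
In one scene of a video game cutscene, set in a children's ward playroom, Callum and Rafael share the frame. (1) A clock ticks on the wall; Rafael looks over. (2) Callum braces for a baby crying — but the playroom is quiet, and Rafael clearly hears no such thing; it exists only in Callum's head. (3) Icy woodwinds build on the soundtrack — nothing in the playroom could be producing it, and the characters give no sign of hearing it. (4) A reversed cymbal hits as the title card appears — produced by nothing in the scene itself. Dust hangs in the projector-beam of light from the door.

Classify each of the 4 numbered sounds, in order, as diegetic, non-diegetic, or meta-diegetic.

(1) is diegetic: a clock is a real object/event in the scene's world.
(2) the sound is imagined by Callum; nothing in the story world is producing it and Rafael can't hear it → meta-diegetic.
Sound (3): nothing in the playroom produces it and the characters don't hear it — pure soundtrack, so non-diegetic.
(4) is non-diegetic: an editorial stinger — it belongs to the cut, not the story world.

diegetic, meta-diegetic, non-diegetic, non-diegetic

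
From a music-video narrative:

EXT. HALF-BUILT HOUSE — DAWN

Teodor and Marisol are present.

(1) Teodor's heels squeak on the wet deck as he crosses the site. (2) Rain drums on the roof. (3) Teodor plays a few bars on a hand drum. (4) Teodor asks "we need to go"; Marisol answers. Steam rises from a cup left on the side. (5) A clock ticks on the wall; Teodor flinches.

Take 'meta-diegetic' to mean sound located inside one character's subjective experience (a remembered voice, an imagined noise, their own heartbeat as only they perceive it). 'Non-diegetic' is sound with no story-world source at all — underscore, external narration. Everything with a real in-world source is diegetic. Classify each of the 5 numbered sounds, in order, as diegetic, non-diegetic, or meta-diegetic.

(1) a character's body making contact with the set — an in-world sound → diegetic.
(2) rain is part of the location's real environment → diegetic.
(3) is diegetic: the instrument and the performer are both in the scene.
Sound (4): on-screen dialogue — Teodor speaks and Marisol is there to hear, so diegetic.
Sound (5): an in-world source (a clock); characters could hear it, so diegetic.

diegetic, diegetic, diegetic, diegetic, diegetic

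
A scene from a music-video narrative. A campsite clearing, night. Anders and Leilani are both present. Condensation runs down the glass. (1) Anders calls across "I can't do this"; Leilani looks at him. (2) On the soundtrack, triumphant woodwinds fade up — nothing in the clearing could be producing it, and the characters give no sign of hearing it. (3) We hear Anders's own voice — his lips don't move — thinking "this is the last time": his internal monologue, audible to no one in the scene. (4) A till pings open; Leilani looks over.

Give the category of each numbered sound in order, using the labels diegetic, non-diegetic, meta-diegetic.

Sound (1): on-screen dialogue — Anders speaks and Leilani is there to hear, so diegetic.
Sound (2): score with no on-screen or off-screen source; it exists for the audience alone, so non-diegetic.
Sound (3): Anders's thought-voice: a private mental sound no other character can hear, so meta-diegetic.
(4) a till is a real object/event in the scene's world → diegetic.

diegetic, non-diegetic, meta-diegetic, diegetic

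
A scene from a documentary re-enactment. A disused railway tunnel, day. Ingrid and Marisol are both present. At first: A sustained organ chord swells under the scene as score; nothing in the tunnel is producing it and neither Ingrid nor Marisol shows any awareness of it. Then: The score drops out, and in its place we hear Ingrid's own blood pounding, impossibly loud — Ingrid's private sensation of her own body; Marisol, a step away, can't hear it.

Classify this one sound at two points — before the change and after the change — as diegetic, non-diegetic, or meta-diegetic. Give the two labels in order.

Before the change: underscore with no in-world source, inaudible to the characters → non-diegetic.
After the change: the body sound is Ingrid's subjective perception alone — Marisol can't hear it → meta-diegetic.

non-diegetic, meta-diegetic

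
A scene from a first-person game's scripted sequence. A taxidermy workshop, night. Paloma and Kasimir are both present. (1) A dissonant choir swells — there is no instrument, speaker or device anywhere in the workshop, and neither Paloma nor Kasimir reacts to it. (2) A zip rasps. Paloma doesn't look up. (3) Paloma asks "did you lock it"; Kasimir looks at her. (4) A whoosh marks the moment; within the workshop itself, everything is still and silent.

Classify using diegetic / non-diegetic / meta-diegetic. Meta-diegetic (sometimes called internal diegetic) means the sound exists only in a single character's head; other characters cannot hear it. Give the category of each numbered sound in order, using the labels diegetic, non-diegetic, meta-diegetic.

non-diegetic, diegetic, diegetic, non-diegetic

(1) is non-diegetic: it has no source in the story world and no character can hear it — it's underscore.
(2) a zip is a real object/event in the scene's world → diegetic.
(3) is diegetic: on-screen dialogue — Paloma speaks and Kasimir is there to hear.
(4) an editorial stinger — it belongs to the cut, not the story world → non-diegetic.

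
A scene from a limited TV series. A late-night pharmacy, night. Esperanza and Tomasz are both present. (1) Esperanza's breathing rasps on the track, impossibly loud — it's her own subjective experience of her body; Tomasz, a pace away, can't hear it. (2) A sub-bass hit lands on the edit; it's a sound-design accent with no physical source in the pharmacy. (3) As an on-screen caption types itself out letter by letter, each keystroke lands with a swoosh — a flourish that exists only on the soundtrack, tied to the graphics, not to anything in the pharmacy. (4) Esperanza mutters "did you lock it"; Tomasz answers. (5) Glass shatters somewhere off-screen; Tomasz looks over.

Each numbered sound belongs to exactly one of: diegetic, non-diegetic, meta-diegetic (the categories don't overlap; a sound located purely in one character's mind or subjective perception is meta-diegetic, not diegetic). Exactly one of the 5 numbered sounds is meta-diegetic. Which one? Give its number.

1

Sound (1): a subjective body sound — Esperanza's private perception, inaudible to Tomasz, so meta-diegetic.
Sound (2): it's a sound-design accent with no in-world source; no one in the scene can hear it, so non-diegetic.
Sound (3): the caption isn't part of the story world, so neither is the sound tied to it, so non-diegetic.
(4) is diegetic: spoken by a character present in the story world.
(5) is diegetic: glass is a real object/event in the scene's world.
Only (1) is meta-diegetic.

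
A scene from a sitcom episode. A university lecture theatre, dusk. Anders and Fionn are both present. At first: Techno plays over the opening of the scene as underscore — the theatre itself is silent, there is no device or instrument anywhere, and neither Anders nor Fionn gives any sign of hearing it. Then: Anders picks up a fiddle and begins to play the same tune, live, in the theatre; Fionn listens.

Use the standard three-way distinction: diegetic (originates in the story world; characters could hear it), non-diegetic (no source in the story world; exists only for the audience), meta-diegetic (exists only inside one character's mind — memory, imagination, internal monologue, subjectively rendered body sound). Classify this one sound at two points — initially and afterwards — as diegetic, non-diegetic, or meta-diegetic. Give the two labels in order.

Initially: no in-world source exists and no character can hear it — underscore → non-diegetic.
Afterwards: a fiddle is now a real source in the story world and the characters hear it → diegetic.

non-diegetic, diegetic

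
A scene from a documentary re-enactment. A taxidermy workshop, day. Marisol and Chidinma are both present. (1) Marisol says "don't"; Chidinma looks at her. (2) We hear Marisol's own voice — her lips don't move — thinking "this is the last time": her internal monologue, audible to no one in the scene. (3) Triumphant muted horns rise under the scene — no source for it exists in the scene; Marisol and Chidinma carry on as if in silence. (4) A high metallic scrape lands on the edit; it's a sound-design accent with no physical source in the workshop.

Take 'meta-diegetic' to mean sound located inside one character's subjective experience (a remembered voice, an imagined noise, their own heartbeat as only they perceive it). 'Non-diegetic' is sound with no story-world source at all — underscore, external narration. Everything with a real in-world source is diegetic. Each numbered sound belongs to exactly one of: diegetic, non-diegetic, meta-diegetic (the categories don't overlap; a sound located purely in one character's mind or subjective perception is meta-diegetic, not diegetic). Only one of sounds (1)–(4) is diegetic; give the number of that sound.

1

Sound (1): on-screen dialogue — Marisol speaks and Chidinma is there to hear, so diegetic.
(2) is meta-diegetic: Marisol's thought-voice: a private mental sound no other character can hear.
(3) is non-diegetic: it has no source in the story world and no character can hear it — it's underscore.
Sound (4): an editorial stinger — it belongs to the cut, not the story world, so non-diegetic.
Only (1) is diegetic.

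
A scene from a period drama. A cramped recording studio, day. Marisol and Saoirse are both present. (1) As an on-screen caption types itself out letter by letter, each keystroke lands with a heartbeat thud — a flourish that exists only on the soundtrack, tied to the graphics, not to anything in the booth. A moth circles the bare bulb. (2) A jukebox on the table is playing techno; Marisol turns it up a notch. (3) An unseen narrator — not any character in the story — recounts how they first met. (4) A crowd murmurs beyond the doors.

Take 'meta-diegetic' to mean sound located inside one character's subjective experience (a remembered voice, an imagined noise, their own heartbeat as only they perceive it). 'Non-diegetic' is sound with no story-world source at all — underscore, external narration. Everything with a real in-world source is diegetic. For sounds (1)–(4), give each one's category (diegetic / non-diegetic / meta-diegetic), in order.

non-diegetic, diegetic, non-diegetic, diegetic

Sound (1): the caption isn't part of the story world, so neither is the sound tied to it, so non-diegetic.
Sound (2): the music comes from an on-screen device that Marisol responds to, so diegetic.
(3) the narrator exists outside the story world, addressing only the audience → non-diegetic.
Sound (4): it's the actual ambient sound of the location, so diegetic.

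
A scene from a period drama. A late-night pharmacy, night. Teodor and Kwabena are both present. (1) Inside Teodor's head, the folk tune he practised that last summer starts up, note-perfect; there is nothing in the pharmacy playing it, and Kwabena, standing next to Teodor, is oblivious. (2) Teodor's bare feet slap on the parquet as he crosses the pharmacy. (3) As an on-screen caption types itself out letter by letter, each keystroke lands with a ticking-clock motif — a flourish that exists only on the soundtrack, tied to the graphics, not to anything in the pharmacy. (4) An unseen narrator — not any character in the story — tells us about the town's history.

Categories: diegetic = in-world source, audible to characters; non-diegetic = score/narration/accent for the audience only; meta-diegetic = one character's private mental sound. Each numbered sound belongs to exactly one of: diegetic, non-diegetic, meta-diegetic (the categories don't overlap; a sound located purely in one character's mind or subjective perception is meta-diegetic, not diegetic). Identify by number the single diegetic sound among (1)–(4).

(1) is meta-diegetic: the music is a memory playing inside Teodor's mind alone; no real-world source, Kwabena can't hear it.
(2) it's the physical sound of Teodor moving in the space → diegetic.
(3) sound married to a title/caption — outside the diegesis by definition → non-diegetic.
(4) external voice-over — not a character, not heard by anyone in the scene → non-diegetic.
Only (2) is diegetic.

2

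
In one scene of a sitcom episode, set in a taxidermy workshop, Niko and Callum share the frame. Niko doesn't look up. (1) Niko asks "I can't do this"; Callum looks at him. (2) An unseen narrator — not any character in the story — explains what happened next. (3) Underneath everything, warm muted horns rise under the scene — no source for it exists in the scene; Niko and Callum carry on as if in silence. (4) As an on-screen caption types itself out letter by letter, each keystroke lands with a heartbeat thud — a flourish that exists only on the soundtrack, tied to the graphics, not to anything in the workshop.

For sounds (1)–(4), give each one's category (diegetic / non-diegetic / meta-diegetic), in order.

diegetic, non-diegetic, non-diegetic, non-diegetic

Sound (1): spoken by a character present in the story world, so diegetic.
(2) the narrator exists outside the story world, addressing only the audience → non-diegetic.
(3) score with no on-screen or off-screen source; it exists for the audience alone → non-diegetic.
Sound (4): sound married to a title/caption — outside the diegesis by definition, so non-diegetic.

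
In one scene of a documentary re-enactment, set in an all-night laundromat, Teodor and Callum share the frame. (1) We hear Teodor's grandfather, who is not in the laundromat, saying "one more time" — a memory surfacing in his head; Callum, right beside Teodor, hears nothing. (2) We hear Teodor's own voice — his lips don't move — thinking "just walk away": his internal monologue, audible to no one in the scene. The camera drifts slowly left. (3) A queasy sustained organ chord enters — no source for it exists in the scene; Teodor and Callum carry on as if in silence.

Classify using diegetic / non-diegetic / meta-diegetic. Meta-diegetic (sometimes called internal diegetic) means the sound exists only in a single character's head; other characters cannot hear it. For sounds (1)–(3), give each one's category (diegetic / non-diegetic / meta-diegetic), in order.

meta-diegetic, meta-diegetic, non-diegetic

(1) is meta-diegetic: the voice is a memory playing only inside Teodor's mind; Callum can't hear it.
(2) it's Teodor's unspoken thought, heard only by the audience via his subjectivity → meta-diegetic.
Sound (3): nothing in the laundromat produces it and the characters don't hear it — pure soundtrack, so non-diegetic.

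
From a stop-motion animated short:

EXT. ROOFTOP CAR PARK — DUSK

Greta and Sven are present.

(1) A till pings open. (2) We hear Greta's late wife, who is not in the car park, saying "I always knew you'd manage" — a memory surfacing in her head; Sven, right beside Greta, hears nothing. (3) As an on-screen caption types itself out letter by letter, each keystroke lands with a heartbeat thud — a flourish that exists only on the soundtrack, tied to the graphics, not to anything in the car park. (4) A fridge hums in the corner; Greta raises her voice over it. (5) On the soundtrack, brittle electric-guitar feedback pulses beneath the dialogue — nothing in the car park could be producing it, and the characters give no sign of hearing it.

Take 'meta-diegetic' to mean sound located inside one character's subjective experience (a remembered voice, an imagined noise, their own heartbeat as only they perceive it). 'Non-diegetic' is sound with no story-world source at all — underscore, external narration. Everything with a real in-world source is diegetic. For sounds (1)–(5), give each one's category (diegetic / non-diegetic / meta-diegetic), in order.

(1) is diegetic: a till is a real object/event in the scene's world.
(2) the voice is a memory playing only inside Greta's mind; Sven can't hear it → meta-diegetic.
Sound (3): sound married to a title/caption — outside the diegesis by definition, so non-diegetic.
(4) is diegetic: it's the actual ambient sound of the location.
(5) score with no on-screen or off-screen source; it exists for the audience alone → non-diegetic.

diegetic, meta-diegetic, non-diegetic, diegetic, non-diegetic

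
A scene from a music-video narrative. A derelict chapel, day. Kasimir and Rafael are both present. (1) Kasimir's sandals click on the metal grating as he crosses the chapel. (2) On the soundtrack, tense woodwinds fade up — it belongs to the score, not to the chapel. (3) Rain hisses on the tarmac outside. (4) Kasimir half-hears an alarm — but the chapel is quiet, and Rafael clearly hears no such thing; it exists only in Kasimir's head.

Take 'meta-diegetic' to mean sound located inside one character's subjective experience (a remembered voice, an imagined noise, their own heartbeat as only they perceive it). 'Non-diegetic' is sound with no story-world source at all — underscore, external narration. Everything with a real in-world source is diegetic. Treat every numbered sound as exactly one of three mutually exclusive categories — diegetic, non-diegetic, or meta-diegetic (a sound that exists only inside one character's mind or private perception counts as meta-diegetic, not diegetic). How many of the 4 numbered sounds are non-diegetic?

(1) is diegetic: Kasimir's footsteps are produced in the story world.
Sound (2): score with no on-screen or off-screen source; it exists for the audience alone, so non-diegetic.
Sound (3): it's the actual ambient sound of the location, so diegetic.
(4) Kasimir alone 'hears' it — an imagined sound, not present in the space → meta-diegetic.
Non-diegetic: (2) — that's 1.

1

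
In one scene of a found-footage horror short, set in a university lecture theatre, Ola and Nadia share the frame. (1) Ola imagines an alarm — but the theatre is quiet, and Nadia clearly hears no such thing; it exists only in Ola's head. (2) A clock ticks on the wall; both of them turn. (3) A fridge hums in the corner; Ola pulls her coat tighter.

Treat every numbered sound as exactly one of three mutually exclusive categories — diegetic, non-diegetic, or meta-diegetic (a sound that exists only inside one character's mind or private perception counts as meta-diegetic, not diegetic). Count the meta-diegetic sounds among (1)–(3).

1

(1) subjective to Ola: the theatre is silent and Nadia hears nothing → meta-diegetic.
Sound (2): the sound comes from a clock physically present in the location, so diegetic.
(3) is diegetic: a fridge is part of the location's real environment.
So 1 of the 3 is meta-diegetic: (1).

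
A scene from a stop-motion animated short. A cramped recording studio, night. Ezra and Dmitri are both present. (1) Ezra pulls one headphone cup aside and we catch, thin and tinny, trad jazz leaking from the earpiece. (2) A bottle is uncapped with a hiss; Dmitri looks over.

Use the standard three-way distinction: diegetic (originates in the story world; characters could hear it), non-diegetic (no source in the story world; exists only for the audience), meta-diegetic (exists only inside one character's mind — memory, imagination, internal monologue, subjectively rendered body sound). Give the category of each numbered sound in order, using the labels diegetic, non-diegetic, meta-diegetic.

diegetic, diegetic

(1) is diegetic: the headphones are an on-screen source.
(2) is diegetic: the sound comes from a bottle physically present in the location.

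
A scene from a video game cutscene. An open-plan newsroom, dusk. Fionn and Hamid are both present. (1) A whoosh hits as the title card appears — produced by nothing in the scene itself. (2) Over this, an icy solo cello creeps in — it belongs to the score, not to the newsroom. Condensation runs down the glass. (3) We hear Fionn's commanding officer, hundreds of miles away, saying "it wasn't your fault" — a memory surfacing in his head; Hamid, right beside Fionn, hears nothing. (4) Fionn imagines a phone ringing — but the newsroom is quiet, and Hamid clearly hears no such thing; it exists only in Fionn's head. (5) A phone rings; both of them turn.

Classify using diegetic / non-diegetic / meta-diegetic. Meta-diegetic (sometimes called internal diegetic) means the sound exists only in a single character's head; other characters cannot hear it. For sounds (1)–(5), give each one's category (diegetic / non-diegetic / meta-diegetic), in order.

(1) an editorial stinger — it belongs to the cut, not the story world → non-diegetic.
(2) is non-diegetic: it has no source in the story world and no character can hear it — it's underscore.
(3) the voice is a memory playing only inside Fionn's mind; Hamid can't hear it → meta-diegetic.
Sound (4): the sound is imagined by Fionn; nothing in the story world is producing it and Hamid can't hear it, so meta-diegetic.
Sound (5): an in-world source (a phone); characters could hear it, so diegetic.

non-diegetic, non-diegetic, meta-diegetic, meta-diegetic, diegetic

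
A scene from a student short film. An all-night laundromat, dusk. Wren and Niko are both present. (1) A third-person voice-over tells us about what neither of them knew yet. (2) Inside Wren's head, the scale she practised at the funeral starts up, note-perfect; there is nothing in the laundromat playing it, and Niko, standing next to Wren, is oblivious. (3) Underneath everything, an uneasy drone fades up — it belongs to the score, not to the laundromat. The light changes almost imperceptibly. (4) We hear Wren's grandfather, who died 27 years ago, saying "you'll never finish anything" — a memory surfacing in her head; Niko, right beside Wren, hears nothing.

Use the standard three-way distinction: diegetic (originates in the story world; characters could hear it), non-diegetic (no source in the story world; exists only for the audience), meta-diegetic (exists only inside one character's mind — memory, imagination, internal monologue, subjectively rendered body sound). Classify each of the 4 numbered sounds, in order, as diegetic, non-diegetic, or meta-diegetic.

(1) the narrator exists outside the story world, addressing only the audience → non-diegetic.
(2) is meta-diegetic: the music is a memory playing inside Wren's mind alone; no real-world source, Niko can't hear it.
(3) is non-diegetic: score with no on-screen or off-screen source; it exists for the audience alone.
(4) is meta-diegetic: it's Wren's recollection rendered as sound; the other character can't hear it.

non-diegetic, meta-diegetic, non-diegetic, meta-diegetic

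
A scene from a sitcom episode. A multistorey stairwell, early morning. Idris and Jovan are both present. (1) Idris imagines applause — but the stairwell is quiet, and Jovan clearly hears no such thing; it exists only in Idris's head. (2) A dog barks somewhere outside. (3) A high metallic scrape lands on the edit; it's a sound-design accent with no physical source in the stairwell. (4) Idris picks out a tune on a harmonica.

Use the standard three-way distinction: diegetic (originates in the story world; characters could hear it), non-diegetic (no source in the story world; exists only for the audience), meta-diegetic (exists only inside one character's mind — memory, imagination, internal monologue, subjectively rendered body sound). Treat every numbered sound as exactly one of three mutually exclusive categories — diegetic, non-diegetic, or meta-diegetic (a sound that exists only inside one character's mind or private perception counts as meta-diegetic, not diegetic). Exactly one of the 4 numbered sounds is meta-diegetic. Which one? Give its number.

Sound (1): the sound is imagined by Idris; nothing in the story world is producing it and Jovan can't hear it, so meta-diegetic.
(2) the sound comes from a dog physically present in the location → diegetic.
(3) nothing in the scene produces it; it's an accent added for the audience → non-diegetic.
(4) is diegetic: Idris is producing the music live, in the story world.
Only (1) is meta-diegetic.

1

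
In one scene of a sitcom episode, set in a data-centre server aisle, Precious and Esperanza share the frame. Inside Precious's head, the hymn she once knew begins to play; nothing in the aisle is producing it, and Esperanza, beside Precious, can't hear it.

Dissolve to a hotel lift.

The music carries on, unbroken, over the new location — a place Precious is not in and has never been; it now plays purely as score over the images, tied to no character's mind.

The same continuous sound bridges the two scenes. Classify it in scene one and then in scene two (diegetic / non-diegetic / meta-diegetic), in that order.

meta-diegetic, non-diegetic

Scene one: the music exists only inside Precious's mind; Esperanza can't hear it → meta-diegetic.
Scene two: it's detached from Precious entirely and plays over unrelated images with no in-world source — conventional underscore → non-diegetic.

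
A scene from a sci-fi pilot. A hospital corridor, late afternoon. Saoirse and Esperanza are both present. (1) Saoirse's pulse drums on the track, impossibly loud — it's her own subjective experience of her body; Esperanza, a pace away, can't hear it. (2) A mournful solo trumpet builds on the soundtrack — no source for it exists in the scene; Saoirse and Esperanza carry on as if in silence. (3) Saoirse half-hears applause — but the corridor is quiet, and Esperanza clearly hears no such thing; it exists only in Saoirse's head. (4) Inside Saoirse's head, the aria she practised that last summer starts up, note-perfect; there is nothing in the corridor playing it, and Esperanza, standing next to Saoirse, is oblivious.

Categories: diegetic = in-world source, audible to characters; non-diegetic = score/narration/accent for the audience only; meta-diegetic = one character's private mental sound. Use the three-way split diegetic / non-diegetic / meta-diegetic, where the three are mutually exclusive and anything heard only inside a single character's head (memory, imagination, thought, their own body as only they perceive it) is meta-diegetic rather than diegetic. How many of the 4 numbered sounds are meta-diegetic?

3

Sound (1): a subjective body sound — Saoirse's private perception, inaudible to Esperanza, so meta-diegetic.
(2) score with no on-screen or off-screen source; it exists for the audience alone → non-diegetic.
(3) subjective to Saoirse: the corridor is silent and Esperanza hears nothing → meta-diegetic.
(4) is meta-diegetic: it lives in Saoirse's subjectivity, not in the corridor.
Meta-diegetic: (1), (3), (4) — that's 3.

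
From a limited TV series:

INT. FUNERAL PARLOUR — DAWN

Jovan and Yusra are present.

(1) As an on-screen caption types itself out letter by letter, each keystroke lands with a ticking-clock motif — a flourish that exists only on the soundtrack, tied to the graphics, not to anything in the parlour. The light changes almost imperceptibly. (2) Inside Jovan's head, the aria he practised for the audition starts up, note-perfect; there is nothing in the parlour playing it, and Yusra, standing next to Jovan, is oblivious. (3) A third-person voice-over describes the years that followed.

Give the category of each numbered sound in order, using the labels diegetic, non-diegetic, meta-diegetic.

non-diegetic, meta-diegetic, non-diegetic

Sound (1): the caption isn't part of the story world, so neither is the sound tied to it, so non-diegetic.
(2) remembered music, private to Jovan — Yusra is oblivious because it isn't in the room → meta-diegetic.
(3) the narrator exists outside the story world, addressing only the audience → non-diegetic.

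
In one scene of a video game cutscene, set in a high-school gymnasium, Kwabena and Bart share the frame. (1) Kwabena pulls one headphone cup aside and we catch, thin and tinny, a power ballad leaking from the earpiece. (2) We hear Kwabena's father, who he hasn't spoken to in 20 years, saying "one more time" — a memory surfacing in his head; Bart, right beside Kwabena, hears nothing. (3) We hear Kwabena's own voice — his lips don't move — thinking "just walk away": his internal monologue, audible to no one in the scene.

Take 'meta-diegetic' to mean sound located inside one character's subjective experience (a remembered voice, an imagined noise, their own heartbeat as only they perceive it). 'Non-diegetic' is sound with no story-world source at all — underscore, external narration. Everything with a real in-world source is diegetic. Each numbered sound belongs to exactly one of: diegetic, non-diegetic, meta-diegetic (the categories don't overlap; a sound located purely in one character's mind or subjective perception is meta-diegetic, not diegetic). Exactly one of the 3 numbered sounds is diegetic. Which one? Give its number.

(1) the earpiece is a real device on Kwabena's head — source music → diegetic.
Sound (2): it's Kwabena's recollection rendered as sound; the other character can't hear it, so meta-diegetic.
Sound (3): internal monologue — inside Kwabena's mind, not spoken into the scene, so meta-diegetic.
Only (1) is diegetic.

1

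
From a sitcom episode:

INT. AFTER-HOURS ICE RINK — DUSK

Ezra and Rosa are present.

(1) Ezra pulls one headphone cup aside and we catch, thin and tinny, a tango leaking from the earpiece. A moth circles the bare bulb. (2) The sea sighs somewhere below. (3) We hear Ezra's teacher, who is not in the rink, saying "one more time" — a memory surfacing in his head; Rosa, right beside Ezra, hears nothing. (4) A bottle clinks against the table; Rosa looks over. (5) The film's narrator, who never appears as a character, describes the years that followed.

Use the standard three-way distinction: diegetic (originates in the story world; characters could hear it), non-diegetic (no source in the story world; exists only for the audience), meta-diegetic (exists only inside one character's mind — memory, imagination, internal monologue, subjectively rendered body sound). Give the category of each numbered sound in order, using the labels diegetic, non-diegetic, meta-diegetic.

diegetic, diegetic, meta-diegetic, diegetic, non-diegetic

Sound (1): the headphones are an on-screen source, so diegetic.
(2) the sea is part of the location's real environment → diegetic.
Sound (3): it's Ezra's recollection rendered as sound; the other character can't hear it, so meta-diegetic.
(4) is diegetic: an in-world source (a bottle); characters could hear it.
(5) is non-diegetic: commentary laid over the scene from outside the fiction.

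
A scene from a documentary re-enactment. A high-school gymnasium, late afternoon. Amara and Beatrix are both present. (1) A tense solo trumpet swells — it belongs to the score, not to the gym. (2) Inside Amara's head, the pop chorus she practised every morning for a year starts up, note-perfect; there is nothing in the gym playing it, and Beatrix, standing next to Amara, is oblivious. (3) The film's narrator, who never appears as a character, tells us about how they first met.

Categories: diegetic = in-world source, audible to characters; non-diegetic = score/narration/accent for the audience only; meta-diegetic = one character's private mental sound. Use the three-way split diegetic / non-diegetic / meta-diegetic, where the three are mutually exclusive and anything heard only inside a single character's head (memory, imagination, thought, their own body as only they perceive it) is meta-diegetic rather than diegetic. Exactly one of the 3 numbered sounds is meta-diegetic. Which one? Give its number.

(1) score with no on-screen or off-screen source; it exists for the audience alone → non-diegetic.
Sound (2): it lives in Amara's subjectivity, not in the gym, so meta-diegetic.
(3) the narrator exists outside the story world, addressing only the audience → non-diegetic.
Only (2) is meta-diegetic.

2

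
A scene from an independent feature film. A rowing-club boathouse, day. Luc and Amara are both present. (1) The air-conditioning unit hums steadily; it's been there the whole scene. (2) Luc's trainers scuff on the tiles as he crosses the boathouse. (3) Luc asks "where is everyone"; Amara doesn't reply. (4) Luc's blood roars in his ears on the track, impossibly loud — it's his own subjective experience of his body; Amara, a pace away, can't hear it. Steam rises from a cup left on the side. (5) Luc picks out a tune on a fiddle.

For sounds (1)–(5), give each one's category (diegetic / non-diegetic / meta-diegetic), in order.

(1) is diegetic: the air-conditioning unit is part of the location's real environment.
(2) is diegetic: Luc's footsteps are produced in the story world.
(3) Luc is a character speaking aloud in the scene → diegetic.
Sound (4): it's Luc's internal bodily sensation rendered as sound; only Luc 'hears' it, so meta-diegetic.
(5) a character is playing a fiddle on screen → diegetic.

diegetic, diegetic, diegetic, meta-diegetic, diegetic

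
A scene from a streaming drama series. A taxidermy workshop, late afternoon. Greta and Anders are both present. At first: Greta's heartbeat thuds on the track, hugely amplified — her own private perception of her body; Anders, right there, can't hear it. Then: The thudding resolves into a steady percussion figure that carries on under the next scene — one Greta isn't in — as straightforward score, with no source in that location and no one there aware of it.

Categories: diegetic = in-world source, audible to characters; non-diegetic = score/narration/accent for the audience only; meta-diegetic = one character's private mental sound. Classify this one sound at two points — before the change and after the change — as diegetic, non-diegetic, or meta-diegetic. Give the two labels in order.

meta-diegetic, non-diegetic

Before the change: it's Greta's subjective body sound, inaudible to Anders → meta-diegetic.
After the change: detached from Greta and playing as sourceless score over a scene she isn't in — for the audience only → non-diegetic.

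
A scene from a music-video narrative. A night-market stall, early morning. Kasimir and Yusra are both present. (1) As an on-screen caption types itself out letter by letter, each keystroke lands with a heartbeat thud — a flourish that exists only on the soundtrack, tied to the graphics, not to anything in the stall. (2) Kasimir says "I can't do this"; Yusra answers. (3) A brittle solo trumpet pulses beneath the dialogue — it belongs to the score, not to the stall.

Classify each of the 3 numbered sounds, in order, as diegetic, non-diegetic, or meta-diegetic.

(1) is non-diegetic: it accompanies on-screen graphics, not anything inside the story world.
Sound (2): spoken by a character present in the story world, so diegetic.
(3) it has no source in the story world and no character can hear it — it's underscore → non-diegetic.

non-diegetic, diegetic, non-diegetic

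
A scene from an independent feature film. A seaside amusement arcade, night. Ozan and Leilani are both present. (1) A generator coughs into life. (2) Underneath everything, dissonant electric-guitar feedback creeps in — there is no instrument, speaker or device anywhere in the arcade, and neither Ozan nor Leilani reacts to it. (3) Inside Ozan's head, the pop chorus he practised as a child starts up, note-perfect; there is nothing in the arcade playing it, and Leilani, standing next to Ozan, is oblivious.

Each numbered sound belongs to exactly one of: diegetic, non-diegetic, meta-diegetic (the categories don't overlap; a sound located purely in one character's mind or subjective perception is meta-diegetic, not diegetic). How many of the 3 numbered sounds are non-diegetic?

1

(1) a generator is a real object/event in the scene's world → diegetic.
(2) is non-diegetic: score with no on-screen or off-screen source; it exists for the audience alone.
(3) it lives in Ozan's subjectivity, not in the arcade → meta-diegetic.
Non-diegetic: (2) — that's 1.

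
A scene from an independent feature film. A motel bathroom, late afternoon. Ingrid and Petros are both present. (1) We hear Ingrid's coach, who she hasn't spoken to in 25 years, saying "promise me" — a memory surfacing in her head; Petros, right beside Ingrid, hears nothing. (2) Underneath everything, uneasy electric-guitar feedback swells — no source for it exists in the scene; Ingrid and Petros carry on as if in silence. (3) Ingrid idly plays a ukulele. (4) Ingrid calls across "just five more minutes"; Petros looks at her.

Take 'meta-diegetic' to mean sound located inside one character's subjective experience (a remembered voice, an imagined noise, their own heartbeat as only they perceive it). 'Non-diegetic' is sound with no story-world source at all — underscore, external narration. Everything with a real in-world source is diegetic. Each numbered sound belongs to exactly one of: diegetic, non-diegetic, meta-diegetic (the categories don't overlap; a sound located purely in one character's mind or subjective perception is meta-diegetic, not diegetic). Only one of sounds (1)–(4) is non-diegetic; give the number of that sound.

2

(1) the voice is a memory playing only inside Ingrid's mind; Petros can't hear it → meta-diegetic.
Sound (2): nothing in the bathroom produces it and the characters don't hear it — pure soundtrack, so non-diegetic.
Sound (3): a character is playing a ukulele on screen, so diegetic.
(4) is diegetic: spoken by a character present in the story world.
Only (2) is non-diegetic.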